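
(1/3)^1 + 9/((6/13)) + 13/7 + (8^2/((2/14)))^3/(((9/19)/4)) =95669979821/126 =759285554.13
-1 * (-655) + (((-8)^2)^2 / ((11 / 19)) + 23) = 85282 / 11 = 7752.91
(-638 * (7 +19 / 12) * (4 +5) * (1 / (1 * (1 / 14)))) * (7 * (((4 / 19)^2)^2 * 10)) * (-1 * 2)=24729492480 / 130321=189758.31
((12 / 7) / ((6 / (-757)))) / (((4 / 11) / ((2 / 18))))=-8327 / 126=-66.09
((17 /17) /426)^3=1 /77308776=0.00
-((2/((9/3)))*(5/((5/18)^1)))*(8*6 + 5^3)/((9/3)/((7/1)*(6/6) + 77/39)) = -242200/39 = -6210.26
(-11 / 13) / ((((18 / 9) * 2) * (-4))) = 11 / 208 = 0.05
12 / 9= 4 / 3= 1.33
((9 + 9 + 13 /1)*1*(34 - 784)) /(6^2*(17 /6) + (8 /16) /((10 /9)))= -155000 /683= -226.94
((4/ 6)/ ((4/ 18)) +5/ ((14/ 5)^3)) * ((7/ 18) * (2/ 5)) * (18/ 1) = 8857/ 980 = 9.04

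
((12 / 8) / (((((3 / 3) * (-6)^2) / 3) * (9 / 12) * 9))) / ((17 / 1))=1 / 918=0.00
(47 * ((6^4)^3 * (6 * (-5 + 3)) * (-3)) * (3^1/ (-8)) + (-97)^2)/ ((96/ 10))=-6905841913915/ 48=-143871706539.90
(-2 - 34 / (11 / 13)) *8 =-3712 / 11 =-337.45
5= 5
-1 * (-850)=850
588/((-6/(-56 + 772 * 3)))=-221480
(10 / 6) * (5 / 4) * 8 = 50 / 3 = 16.67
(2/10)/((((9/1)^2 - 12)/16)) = 16/345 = 0.05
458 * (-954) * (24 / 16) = -655398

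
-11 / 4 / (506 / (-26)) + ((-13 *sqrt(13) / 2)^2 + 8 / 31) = 391900 / 713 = 549.65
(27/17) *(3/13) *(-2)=-162/221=-0.73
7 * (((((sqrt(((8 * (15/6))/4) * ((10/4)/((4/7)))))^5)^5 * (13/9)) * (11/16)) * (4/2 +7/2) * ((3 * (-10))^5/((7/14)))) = -3832367398772106505930423736572265625 * sqrt(14)/137438953472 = -104332908714767017033336000.00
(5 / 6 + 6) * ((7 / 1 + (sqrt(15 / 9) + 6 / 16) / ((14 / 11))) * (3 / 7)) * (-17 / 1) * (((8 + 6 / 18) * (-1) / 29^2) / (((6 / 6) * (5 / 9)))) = 38335 * sqrt(15) / 164836 + 8541735 / 1318688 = 7.38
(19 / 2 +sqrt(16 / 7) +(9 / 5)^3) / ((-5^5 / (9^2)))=-310473 / 781250- 324 * sqrt(7) / 21875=-0.44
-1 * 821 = -821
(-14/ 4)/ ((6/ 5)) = -35/ 12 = -2.92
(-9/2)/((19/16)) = -72/19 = -3.79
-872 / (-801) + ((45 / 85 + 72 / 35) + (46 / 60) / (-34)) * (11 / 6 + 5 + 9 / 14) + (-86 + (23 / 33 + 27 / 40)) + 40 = -7154722517 / 293582520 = -24.37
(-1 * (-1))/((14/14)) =1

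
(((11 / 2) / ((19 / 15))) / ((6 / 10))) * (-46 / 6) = -6325 / 114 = -55.48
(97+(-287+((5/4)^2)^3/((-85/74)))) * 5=-33653325/34816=-966.61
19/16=1.19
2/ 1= 2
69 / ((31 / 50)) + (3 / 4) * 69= 20217 / 124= 163.04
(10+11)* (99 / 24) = 693 / 8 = 86.62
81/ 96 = 0.84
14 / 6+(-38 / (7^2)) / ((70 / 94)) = 6647 / 5145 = 1.29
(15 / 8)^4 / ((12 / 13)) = 219375 / 16384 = 13.39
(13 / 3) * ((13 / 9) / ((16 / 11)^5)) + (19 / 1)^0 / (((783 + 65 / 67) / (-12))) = 703435083893 / 743546290176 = 0.95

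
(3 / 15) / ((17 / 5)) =1 / 17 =0.06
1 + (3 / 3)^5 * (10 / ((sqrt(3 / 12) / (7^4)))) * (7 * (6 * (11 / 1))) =22185241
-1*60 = -60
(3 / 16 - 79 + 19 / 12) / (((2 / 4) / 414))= -255783 / 4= -63945.75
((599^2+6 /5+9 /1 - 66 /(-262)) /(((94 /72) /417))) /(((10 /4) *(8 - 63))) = -641480504184 /769625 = -833497.49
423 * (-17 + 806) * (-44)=-14684868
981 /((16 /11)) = 10791 /16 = 674.44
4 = 4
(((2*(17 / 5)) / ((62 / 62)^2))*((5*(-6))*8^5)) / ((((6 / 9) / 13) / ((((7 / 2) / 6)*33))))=-2509258752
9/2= 4.50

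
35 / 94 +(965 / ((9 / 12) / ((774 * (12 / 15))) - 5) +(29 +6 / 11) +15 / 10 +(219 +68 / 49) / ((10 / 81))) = 1697370124391 / 1045492910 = 1623.51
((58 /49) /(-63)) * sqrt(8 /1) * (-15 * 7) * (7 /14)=290 * sqrt(2) /147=2.79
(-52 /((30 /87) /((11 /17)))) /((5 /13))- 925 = -500947 /425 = -1178.70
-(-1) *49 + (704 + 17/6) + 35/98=15880/21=756.19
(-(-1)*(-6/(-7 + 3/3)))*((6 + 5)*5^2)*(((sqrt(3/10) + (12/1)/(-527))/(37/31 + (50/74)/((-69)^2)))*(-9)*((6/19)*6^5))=-2672742.77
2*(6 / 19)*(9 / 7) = 108 / 133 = 0.81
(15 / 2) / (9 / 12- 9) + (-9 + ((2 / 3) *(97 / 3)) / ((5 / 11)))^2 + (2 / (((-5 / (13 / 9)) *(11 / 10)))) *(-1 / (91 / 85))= 230121707 / 155925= 1475.85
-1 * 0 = 0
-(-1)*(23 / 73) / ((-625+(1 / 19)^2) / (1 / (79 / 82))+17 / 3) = -1021269 / 1933392371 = -0.00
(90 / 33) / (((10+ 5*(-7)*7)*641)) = -6 / 331397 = -0.00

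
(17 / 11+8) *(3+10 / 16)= 3045 / 88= 34.60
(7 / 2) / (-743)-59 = -87681 / 1486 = -59.00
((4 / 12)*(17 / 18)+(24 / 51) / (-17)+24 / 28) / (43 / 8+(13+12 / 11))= 5500132 / 93565773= 0.06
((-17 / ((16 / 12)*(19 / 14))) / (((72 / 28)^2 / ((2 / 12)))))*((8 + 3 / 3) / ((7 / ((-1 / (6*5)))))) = 833 / 82080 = 0.01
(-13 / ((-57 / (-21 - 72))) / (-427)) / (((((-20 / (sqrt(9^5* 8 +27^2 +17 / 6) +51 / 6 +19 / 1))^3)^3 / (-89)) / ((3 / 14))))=416062466715127239861377542292417 / 17864903884800000000 +39423005348722770826571546856947* sqrt(17032458) / 2411762024448000000000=90750557158728.71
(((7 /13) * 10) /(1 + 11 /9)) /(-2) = -63 /52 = -1.21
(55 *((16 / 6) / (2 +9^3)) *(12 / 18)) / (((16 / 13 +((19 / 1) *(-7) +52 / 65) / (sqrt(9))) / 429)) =-8179600 / 6106043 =-1.34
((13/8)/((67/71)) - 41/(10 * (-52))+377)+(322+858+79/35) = 190355413/121940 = 1561.06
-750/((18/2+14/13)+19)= -1625/63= -25.79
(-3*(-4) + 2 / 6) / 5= 37 / 15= 2.47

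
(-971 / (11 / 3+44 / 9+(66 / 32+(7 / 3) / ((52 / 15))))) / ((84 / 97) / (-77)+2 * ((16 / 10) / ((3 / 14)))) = -7273120140 / 1262026859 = -5.76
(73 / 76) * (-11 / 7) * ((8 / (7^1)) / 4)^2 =-803 / 6517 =-0.12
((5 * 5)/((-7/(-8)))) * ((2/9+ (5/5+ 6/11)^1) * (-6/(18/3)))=-5000/99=-50.51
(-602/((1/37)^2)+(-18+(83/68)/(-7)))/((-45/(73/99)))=9545926249/706860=13504.69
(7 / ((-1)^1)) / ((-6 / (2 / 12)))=7 / 36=0.19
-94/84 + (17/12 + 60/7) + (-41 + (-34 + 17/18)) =-16427/252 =-65.19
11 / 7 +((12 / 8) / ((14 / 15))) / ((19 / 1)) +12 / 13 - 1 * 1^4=10921 / 6916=1.58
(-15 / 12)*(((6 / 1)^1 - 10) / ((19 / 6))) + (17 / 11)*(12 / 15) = 2942 / 1045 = 2.82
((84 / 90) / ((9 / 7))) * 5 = 3.63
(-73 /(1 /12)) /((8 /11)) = -1204.50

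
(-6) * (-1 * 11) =66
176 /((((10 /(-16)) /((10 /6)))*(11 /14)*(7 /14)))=-3584 /3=-1194.67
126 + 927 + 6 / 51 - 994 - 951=-15162 / 17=-891.88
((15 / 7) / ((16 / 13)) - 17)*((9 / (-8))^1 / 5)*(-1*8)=-15381 / 560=-27.47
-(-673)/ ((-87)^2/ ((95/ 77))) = 63935/ 582813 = 0.11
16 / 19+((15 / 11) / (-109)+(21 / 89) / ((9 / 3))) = 1841478 / 2027509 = 0.91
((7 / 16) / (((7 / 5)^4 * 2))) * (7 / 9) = 625 / 14112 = 0.04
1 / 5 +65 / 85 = 82 / 85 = 0.96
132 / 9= 14.67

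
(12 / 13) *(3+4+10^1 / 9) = 7.49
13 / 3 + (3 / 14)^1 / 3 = 185 / 42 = 4.40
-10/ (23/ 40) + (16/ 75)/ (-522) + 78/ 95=-141749986/ 8554275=-16.57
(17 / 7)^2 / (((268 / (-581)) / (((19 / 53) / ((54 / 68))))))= -7747801 / 1342278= -5.77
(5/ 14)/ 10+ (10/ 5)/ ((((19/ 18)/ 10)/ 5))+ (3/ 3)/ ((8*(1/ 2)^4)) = 51483/ 532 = 96.77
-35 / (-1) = 35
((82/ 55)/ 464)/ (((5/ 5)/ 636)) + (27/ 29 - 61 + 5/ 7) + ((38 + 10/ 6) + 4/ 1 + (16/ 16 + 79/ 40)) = -2858983/ 267960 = -10.67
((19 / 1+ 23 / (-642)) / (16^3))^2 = 148230625 / 6914964455424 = 0.00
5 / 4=1.25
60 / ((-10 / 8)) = -48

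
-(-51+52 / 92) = 1160 / 23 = 50.43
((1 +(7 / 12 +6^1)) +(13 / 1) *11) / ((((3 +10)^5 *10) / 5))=139 / 685464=0.00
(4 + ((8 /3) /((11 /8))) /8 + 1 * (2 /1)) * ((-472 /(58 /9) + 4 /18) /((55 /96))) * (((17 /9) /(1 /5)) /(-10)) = 1067857856 /1421145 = 751.41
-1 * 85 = -85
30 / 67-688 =-46066 / 67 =-687.55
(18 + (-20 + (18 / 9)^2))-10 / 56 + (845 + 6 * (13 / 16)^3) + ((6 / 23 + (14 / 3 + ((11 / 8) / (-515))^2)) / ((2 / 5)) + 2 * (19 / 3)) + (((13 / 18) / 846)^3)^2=93185449996097986200456715670126563 / 106494588225123525801927417876480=875.03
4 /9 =0.44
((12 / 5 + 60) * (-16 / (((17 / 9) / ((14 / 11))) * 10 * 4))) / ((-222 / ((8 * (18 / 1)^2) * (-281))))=-9544324608 / 172975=-55177.48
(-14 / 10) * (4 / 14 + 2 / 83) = -0.43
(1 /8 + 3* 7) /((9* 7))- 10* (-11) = 55609 /504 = 110.34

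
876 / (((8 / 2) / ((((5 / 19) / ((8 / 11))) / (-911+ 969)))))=1.37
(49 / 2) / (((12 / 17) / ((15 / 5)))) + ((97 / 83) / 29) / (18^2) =162407705 / 1559736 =104.13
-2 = -2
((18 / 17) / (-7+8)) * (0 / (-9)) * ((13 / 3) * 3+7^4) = 0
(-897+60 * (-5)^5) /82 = -188397 /82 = -2297.52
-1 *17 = -17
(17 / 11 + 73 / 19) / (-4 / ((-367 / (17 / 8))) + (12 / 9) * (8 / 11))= 2479452 / 456931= 5.43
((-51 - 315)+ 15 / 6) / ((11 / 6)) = -2181 / 11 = -198.27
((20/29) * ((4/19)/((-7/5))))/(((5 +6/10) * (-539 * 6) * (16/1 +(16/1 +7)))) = 250/1702637937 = 0.00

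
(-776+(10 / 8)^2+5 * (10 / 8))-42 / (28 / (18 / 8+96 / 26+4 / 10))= -808809 / 1040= -777.70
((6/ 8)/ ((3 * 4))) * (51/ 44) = 51/ 704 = 0.07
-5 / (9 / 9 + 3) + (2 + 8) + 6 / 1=14.75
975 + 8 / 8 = 976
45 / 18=5 / 2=2.50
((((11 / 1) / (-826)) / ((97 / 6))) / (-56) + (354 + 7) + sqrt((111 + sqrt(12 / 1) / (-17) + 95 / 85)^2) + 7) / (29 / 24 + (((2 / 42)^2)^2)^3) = 2748791969965901638678977 / 6918006205966405110461- 117693240182186256*sqrt(3) / 1208807654371204807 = 397.17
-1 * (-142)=142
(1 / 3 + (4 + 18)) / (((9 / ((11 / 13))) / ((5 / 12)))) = 3685 / 4212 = 0.87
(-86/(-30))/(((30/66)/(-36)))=-227.04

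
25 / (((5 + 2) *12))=25 / 84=0.30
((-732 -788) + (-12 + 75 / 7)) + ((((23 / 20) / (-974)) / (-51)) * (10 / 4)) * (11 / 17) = -71941064165 / 47289648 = -1521.29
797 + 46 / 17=13595 / 17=799.71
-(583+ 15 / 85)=-9914 / 17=-583.18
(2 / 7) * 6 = 12 / 7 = 1.71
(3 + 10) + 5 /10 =27 /2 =13.50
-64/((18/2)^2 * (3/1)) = -64/243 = -0.26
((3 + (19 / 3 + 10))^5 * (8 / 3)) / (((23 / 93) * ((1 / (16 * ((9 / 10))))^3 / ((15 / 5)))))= 750074012762112 / 2875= 260895308786.82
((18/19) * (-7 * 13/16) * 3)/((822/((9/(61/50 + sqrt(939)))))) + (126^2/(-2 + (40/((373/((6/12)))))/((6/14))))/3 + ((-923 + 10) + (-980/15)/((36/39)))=-3806.35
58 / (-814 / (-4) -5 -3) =116 / 391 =0.30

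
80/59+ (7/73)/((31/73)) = 2893/1829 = 1.58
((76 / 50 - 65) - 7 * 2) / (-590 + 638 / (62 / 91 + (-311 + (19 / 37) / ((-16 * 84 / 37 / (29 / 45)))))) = 0.13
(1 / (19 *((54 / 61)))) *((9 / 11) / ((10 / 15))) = 61 / 836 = 0.07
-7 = -7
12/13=0.92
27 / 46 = 0.59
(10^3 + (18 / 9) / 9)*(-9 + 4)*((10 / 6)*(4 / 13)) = -900200 / 351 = -2564.67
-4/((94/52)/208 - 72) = 21632/389329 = 0.06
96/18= 5.33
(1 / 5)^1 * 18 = 18 / 5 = 3.60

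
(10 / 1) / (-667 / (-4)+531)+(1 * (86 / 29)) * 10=2401420 / 80939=29.67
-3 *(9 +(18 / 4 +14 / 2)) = -123 / 2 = -61.50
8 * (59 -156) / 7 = -776 / 7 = -110.86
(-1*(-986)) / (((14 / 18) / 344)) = 3052656 / 7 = 436093.71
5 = 5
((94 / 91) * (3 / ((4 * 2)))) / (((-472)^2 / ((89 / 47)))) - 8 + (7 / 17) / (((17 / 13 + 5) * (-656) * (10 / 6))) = -92696869915649 / 11587027029760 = -8.00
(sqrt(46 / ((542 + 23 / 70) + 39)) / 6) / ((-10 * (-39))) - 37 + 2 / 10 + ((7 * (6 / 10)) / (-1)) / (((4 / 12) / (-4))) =sqrt(32757865) / 47610810 + 68 / 5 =13.60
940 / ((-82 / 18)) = -8460 / 41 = -206.34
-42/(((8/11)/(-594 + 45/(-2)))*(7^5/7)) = 14.83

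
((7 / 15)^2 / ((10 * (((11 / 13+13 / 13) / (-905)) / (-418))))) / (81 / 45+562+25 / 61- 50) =1469921453 / 169380720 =8.68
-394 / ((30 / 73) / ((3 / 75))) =-14381 / 375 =-38.35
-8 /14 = -4 /7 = -0.57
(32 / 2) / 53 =16 / 53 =0.30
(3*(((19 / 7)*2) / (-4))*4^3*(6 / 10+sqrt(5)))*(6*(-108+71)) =1214784 / 35+404928*sqrt(5) / 7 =164057.62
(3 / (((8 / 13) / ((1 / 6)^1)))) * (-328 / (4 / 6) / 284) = -1599 / 1136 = -1.41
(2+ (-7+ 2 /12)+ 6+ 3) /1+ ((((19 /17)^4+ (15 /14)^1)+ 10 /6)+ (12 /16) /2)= 124040111 /14031528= 8.84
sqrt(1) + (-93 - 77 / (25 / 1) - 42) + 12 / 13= -44251 / 325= -136.16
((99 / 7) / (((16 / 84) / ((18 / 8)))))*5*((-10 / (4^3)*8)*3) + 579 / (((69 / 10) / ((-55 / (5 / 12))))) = -20915565 / 1472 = -14208.94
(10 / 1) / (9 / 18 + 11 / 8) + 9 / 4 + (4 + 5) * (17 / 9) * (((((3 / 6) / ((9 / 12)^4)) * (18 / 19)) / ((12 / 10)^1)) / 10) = 19913 / 2052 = 9.70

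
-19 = -19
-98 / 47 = -2.09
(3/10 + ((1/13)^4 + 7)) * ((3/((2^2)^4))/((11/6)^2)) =56294001/2211763840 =0.03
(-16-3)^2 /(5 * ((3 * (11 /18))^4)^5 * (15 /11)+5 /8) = 439957732287578112 /1528978022910038670395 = 0.00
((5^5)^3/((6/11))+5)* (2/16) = 335693359405/48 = 6993611654.27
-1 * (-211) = 211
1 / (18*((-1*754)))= -1 / 13572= -0.00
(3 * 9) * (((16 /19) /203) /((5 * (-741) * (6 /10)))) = -48 /952679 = -0.00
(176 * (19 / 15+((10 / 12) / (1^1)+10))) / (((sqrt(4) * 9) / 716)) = 3811984 / 45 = 84710.76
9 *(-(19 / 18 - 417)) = 7487 / 2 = 3743.50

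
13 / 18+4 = 85 / 18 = 4.72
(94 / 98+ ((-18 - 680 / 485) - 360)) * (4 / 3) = -7194956 / 14259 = -504.59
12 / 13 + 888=11556 / 13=888.92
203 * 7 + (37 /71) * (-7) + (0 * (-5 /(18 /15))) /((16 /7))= 100632 /71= 1417.35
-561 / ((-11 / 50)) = 2550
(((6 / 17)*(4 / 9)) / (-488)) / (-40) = 1 / 124440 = 0.00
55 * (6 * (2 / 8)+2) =385 / 2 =192.50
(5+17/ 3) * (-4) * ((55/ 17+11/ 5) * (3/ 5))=-59136/ 425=-139.14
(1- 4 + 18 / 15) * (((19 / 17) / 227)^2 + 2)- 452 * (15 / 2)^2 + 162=-1881336005622 / 74459405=-25266.60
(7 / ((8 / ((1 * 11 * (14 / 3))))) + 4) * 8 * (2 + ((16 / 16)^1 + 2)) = 5870 / 3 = 1956.67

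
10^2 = 100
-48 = -48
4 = 4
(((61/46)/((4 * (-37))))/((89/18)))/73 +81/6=298562589/22115788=13.50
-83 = -83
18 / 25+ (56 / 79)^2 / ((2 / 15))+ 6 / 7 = 5838516 / 1092175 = 5.35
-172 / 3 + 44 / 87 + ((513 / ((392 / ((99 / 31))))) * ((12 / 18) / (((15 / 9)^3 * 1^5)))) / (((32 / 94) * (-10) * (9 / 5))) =-40122214681 / 704816000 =-56.93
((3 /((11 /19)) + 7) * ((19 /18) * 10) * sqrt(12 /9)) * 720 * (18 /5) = 2444160 * sqrt(3) /11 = 384855.39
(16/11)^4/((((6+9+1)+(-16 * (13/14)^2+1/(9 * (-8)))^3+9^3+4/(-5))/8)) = -115113338999930880/6073912883160877733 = -0.02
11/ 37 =0.30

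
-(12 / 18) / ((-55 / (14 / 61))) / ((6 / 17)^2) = 2023 / 90585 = 0.02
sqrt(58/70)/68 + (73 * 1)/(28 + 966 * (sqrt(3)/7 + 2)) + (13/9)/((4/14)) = -5037 * sqrt(3)/1892234 + sqrt(1015)/2380 + 86740507/17030106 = 5.10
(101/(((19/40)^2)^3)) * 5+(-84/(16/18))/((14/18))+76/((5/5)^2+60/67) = 524421152318563/11949653774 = 43885.89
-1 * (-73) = 73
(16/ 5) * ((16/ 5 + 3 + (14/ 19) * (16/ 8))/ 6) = 1944/ 475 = 4.09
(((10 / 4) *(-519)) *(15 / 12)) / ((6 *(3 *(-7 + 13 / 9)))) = 16.22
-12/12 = -1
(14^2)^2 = 38416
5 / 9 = 0.56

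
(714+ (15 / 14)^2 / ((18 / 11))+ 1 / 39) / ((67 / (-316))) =-863213171 / 256074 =-3370.95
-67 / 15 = -4.47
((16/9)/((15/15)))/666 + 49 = 146861/2997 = 49.00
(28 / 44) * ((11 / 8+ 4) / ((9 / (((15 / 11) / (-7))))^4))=26875 / 35795839464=0.00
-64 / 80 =-4 / 5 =-0.80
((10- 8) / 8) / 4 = 1 / 16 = 0.06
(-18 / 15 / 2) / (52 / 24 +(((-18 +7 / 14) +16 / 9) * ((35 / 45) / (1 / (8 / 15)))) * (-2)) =-1458 / 36961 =-0.04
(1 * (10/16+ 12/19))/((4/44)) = 2101/152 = 13.82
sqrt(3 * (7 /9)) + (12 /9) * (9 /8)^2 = sqrt(21) /3 + 27 /16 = 3.22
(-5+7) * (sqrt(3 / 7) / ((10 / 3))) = 3 * sqrt(21) / 35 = 0.39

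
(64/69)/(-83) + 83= 475277/5727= 82.99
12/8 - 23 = -43/2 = -21.50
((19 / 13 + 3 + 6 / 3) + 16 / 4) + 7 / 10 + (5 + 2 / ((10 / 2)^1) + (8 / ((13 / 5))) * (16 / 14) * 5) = 34.14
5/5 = 1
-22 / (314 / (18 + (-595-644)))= 13431 / 157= 85.55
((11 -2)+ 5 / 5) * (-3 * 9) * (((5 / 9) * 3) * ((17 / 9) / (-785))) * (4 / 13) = 680 / 2041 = 0.33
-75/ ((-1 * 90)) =5/ 6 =0.83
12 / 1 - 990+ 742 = -236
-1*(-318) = 318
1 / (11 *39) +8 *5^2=85801 / 429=200.00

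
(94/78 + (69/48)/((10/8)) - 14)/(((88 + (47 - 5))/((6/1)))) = -9083/16900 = -0.54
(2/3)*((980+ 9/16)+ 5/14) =36621/56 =653.95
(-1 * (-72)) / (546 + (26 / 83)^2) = 248004 / 1881035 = 0.13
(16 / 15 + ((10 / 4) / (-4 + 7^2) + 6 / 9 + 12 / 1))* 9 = 1241 / 10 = 124.10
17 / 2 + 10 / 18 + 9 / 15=869 / 90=9.66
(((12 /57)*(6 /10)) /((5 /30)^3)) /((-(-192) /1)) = 27 /190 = 0.14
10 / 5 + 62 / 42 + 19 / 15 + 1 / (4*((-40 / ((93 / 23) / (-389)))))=9505423 / 2004128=4.74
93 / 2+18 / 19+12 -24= 1347 / 38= 35.45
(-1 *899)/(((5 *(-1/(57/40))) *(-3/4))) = -17081/50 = -341.62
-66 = -66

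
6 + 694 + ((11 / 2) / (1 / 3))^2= 972.25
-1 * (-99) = 99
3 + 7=10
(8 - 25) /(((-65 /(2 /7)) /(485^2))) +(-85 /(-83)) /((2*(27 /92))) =3584902540 /203931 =17579.00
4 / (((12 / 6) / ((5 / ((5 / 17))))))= 34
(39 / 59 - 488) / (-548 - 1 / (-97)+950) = -2789041 / 2300705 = -1.21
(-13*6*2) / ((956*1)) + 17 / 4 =3907 / 956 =4.09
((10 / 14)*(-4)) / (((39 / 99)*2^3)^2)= -5445 / 18928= -0.29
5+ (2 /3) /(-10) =74 /15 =4.93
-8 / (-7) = 8 / 7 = 1.14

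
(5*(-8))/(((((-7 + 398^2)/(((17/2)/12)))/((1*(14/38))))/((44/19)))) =-26180/171543951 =-0.00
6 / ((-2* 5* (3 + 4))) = -3 / 35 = -0.09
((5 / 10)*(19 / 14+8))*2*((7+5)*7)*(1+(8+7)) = 12576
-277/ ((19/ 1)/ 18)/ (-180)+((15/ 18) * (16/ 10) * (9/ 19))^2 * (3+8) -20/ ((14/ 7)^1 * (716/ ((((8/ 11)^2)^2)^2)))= 809575753993597/ 138516565313390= 5.84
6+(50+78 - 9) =125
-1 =-1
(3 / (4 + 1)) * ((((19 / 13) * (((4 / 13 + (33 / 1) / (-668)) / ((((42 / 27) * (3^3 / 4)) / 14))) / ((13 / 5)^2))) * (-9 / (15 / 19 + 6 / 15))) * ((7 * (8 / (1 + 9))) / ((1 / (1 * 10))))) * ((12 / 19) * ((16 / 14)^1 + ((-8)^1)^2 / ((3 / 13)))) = -1794414355200 / 538974631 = -3329.31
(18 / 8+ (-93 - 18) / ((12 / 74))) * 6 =-8187 / 2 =-4093.50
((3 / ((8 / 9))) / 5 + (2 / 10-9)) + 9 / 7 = -383 / 56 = -6.84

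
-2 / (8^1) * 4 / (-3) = 1 / 3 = 0.33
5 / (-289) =-5 / 289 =-0.02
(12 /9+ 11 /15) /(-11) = -31 /165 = -0.19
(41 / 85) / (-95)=-41 / 8075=-0.01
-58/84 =-29/42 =-0.69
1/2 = 0.50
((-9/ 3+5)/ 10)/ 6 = 1/ 30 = 0.03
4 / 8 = 1 / 2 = 0.50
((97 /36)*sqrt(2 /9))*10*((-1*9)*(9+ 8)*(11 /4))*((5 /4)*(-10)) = 2267375*sqrt(2) /48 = 66803.18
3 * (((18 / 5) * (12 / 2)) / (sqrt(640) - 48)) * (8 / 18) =-54 / 65 - 9 * sqrt(10) / 65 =-1.27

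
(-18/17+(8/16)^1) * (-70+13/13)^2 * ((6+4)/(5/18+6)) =-8141310/1921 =-4238.06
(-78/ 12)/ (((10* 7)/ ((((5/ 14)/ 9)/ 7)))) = -13/ 24696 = -0.00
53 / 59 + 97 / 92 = 10599 / 5428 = 1.95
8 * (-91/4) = -182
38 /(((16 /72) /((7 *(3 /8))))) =3591 /8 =448.88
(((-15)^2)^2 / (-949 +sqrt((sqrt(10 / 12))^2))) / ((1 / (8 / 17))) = -2306070000 / 91861217 - 405000 * sqrt(30) / 91861217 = -25.13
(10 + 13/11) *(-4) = -492/11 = -44.73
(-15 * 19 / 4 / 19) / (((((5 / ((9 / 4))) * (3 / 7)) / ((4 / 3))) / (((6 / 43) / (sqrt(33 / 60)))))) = -63 * sqrt(55) / 473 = -0.99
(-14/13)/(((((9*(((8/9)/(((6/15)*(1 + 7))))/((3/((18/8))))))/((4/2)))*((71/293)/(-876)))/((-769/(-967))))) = 14737534336/4462705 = 3302.38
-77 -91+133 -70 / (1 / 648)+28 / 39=-1770377 / 39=-45394.28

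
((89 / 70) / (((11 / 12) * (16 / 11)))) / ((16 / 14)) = 267 / 320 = 0.83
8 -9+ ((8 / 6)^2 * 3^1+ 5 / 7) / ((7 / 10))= 1123 / 147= 7.64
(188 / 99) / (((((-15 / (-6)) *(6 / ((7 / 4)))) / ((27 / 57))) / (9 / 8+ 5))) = 16121 / 25080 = 0.64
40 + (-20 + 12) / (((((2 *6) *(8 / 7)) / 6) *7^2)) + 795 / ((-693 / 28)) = 3607 / 462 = 7.81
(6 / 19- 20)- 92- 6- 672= -15004 / 19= -789.68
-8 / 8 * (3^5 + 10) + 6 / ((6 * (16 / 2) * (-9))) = -18217 / 72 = -253.01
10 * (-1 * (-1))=10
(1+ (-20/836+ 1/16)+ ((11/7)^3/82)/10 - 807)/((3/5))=-63169101603/47026672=-1343.26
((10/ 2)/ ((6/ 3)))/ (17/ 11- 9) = -0.34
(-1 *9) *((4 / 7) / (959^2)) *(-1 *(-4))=-0.00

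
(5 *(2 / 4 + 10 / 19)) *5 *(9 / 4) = 8775 / 152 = 57.73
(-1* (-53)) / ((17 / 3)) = 159 / 17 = 9.35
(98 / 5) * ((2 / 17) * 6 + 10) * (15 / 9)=17836 / 51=349.73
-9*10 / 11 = -90 / 11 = -8.18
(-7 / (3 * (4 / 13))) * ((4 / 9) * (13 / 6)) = -1183 / 162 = -7.30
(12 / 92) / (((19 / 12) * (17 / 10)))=0.05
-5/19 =-0.26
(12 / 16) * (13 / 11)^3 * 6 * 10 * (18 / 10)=177957 / 1331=133.70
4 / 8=1 / 2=0.50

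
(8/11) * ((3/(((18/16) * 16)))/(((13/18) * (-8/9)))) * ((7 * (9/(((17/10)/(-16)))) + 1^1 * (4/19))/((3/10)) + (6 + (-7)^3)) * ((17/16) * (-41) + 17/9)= -791098769/43472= -18197.89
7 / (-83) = -7 / 83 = -0.08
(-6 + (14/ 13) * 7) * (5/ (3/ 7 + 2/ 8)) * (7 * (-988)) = -78400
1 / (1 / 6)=6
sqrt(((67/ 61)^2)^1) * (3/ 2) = 201/ 122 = 1.65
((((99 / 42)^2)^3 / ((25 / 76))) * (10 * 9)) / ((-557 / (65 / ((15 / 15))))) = -2870933295087 / 524243944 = -5476.33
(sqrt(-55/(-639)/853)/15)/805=sqrt(3330965)/2193894675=0.00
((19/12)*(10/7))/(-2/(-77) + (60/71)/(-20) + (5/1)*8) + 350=459115295/1311546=350.06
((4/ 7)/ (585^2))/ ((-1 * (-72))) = 1/ 43120350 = 0.00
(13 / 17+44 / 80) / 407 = 447 / 138380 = 0.00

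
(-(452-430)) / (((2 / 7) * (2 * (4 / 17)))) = -1309 / 8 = -163.62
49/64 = 0.77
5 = 5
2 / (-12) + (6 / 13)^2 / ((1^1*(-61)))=-10525 / 61854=-0.17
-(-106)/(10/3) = 159/5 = 31.80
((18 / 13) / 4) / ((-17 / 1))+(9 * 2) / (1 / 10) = 79551 / 442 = 179.98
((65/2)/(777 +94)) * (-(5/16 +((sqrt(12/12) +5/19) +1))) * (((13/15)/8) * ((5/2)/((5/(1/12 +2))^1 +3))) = -9425/1955328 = -0.00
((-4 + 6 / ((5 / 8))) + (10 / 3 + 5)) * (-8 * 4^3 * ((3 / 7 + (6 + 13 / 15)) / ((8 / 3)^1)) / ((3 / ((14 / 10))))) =-10246016 / 1125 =-9107.57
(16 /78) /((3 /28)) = 224 /117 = 1.91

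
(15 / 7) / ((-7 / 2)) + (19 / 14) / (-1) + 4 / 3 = -0.64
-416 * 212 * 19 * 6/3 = -3351296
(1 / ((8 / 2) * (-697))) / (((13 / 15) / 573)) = -8595 / 36244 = -0.24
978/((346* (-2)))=-489/346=-1.41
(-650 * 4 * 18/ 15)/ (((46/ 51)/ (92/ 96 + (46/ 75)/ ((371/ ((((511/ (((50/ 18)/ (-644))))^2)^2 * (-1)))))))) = 116609136340091622779266926549/ 103515625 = 1126488260492960582320.46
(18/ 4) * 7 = 63/ 2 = 31.50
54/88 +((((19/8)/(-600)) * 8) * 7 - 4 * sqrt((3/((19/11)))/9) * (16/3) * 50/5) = 2587/6600 - 640 * sqrt(627)/171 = -93.32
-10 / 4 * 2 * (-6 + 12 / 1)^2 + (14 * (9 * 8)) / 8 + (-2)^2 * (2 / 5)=-262 / 5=-52.40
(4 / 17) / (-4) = -1 / 17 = -0.06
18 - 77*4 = -290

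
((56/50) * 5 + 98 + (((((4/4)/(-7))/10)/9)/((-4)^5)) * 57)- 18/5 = 21504019/215040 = 100.00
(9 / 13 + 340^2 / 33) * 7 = 10521679 / 429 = 24526.06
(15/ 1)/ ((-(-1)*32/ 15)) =225/ 32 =7.03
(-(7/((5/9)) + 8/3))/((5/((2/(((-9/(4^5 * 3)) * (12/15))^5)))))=62947040690176000/729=86347106570886.15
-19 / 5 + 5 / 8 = -127 / 40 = -3.18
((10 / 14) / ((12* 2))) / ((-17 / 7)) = -0.01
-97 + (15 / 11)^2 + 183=10631 / 121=87.86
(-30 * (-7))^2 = 44100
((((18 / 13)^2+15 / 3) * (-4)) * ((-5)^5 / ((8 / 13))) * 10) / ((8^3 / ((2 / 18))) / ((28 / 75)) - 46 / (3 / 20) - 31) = 383578125 / 3277417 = 117.04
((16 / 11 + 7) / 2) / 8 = 93 / 176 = 0.53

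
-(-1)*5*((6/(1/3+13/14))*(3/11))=3780/583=6.48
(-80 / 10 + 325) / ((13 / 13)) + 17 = 334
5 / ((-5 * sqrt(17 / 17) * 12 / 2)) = -1 / 6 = -0.17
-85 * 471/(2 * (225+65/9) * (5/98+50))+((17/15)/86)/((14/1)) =-708184181/411424860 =-1.72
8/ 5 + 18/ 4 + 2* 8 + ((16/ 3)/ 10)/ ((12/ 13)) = 22.68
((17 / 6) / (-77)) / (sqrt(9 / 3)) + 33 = 32.98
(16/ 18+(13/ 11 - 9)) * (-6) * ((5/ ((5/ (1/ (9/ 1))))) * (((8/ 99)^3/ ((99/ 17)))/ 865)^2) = 103942193152/ 2050549327495341634962825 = 0.00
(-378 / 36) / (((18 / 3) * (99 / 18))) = -7 / 22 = -0.32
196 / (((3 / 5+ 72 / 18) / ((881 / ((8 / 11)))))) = 2374295 / 46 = 51615.11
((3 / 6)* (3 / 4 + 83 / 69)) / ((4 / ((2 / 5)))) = 539 / 5520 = 0.10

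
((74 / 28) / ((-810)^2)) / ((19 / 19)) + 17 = 156151837 / 9185400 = 17.00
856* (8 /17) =6848 /17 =402.82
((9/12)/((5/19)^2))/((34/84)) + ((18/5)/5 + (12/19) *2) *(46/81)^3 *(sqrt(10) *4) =122254016 *sqrt(10)/84144825 + 22743/850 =31.35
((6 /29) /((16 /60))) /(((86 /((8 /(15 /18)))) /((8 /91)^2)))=6912 /10326407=0.00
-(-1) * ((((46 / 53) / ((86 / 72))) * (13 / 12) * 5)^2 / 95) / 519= 5364060 / 17072155367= 0.00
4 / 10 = 2 / 5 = 0.40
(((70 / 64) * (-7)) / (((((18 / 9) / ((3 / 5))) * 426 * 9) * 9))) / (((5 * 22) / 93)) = -1519 / 26991360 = -0.00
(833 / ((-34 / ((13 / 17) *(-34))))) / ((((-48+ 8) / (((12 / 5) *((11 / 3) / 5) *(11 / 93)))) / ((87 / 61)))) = -2235233 / 472750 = -4.73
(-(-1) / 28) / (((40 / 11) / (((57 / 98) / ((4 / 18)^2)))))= 50787 / 439040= 0.12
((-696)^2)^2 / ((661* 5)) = 234658861056 / 3305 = 71001168.25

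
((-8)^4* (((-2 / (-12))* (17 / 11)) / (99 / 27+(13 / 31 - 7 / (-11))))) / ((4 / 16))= 4317184 / 4831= 893.64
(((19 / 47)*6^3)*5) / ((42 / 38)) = 129960 / 329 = 395.02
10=10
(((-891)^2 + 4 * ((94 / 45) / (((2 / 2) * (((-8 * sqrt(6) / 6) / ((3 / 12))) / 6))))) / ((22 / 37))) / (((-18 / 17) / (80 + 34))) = -287505207 / 2 + 561697 * sqrt(6) / 1980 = -143751908.62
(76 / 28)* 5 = 95 / 7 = 13.57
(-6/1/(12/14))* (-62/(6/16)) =3472/3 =1157.33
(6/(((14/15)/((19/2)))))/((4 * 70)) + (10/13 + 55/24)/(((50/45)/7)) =99381/5096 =19.50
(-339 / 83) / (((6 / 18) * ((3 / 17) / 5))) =-28815 / 83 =-347.17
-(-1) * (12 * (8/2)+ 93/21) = 367/7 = 52.43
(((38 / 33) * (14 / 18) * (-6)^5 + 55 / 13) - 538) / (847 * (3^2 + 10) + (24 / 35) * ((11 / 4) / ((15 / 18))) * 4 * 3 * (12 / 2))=-0.46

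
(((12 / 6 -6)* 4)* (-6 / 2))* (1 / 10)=24 / 5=4.80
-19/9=-2.11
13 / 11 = 1.18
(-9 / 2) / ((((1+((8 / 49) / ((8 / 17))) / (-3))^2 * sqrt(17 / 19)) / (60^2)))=-3500658 * sqrt(323) / 2873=-21898.55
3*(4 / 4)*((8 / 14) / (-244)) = -3 / 427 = -0.01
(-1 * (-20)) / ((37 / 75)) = 1500 / 37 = 40.54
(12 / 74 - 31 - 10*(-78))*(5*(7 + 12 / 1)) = 2633305 / 37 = 71170.41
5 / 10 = 1 / 2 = 0.50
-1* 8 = -8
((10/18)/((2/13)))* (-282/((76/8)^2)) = -12220/1083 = -11.28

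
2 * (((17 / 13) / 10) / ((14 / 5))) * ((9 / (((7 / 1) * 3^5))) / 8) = 0.00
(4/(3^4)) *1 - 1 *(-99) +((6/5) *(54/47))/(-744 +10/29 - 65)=14737957193/148796595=99.05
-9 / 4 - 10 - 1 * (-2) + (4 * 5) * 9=679 / 4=169.75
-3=-3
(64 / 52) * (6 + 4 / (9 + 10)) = 1888 / 247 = 7.64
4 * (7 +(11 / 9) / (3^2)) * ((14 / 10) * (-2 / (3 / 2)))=-64736 / 1215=-53.28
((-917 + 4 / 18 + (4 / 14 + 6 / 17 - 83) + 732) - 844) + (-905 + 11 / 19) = -41014634 / 20349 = -2015.56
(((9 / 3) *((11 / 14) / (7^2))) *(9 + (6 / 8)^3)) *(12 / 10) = 59697 / 109760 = 0.54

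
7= 7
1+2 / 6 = 4 / 3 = 1.33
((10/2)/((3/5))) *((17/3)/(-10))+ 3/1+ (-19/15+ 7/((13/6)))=283/1170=0.24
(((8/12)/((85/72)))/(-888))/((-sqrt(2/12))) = 2 * sqrt(6)/3145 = 0.00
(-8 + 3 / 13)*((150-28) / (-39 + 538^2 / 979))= -12063238 / 3266419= -3.69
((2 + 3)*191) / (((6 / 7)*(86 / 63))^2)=20636595 / 29584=697.56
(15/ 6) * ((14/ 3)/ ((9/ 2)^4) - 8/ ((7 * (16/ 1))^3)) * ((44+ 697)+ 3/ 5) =4049785003/ 192036096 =21.09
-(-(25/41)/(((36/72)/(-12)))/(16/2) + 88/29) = -5783/1189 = -4.86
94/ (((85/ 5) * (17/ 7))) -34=-31.72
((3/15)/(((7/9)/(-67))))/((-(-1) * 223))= -603/7805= -0.08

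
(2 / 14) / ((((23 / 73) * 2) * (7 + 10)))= 73 / 5474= 0.01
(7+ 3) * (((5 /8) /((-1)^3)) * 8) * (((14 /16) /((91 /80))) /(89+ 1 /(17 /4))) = -0.43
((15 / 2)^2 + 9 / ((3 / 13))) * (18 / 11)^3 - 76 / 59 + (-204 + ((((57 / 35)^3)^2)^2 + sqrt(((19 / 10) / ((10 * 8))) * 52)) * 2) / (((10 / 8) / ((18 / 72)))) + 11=sqrt(494) / 50 + 697249412961433817269479183 / 1326834036385899658203125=525.94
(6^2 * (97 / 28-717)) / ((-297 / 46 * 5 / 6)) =1838068 / 385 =4774.20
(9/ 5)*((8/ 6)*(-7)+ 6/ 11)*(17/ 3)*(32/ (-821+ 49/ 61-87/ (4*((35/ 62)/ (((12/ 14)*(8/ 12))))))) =235772320/ 69227807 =3.41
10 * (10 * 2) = 200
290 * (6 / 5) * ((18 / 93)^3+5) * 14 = 726761112 / 29791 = 24395.32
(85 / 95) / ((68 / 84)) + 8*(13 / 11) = 2207 / 209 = 10.56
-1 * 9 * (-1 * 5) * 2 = 90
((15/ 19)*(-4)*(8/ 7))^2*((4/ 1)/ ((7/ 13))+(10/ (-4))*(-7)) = 40204800/ 123823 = 324.70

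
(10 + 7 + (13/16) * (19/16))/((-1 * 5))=-4599/1280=-3.59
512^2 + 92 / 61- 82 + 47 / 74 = 1182957543 / 4514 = 262064.14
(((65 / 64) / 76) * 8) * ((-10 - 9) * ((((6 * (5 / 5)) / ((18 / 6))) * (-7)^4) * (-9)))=1404585 / 16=87786.56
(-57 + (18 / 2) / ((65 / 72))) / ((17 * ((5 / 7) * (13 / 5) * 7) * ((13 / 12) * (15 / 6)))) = -73368 / 933725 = -0.08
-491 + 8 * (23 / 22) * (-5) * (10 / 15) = -17123 / 33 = -518.88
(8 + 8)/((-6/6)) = -16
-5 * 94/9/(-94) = 0.56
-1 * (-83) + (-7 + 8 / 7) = 540 / 7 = 77.14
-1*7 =-7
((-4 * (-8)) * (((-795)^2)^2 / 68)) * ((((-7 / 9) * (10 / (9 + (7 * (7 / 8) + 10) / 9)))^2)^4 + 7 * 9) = 57345511332117814346656715000 / 4836684208049217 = 11856368715717.13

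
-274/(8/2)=-137/2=-68.50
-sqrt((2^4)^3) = -64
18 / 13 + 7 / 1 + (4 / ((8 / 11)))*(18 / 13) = 16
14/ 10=7/ 5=1.40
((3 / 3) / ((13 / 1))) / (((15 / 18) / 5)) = 6 / 13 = 0.46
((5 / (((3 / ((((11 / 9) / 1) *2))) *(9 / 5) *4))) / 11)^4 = 390625 / 55788550416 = 0.00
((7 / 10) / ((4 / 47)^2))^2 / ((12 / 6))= 239104369 / 51200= 4670.01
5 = 5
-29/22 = -1.32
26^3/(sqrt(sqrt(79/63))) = 16609.19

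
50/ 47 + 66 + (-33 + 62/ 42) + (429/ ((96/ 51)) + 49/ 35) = 41824523/ 157920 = 264.85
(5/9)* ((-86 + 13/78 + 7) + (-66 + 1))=-4315/54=-79.91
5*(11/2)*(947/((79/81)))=4218885/158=26701.80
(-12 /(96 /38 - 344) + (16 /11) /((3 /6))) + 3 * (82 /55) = 661667 /89210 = 7.42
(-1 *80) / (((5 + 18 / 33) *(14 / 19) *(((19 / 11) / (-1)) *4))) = 1210 / 427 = 2.83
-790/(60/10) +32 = -299/3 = -99.67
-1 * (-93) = 93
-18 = -18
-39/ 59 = -0.66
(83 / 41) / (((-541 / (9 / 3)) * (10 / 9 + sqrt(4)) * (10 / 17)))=-0.01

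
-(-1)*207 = 207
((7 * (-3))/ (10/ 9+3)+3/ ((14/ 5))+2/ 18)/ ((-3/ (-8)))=-73204/ 6993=-10.47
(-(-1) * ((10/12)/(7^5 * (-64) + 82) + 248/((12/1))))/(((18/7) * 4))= 933591253/464644512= 2.01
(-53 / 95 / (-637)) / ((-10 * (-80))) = 53 / 48412000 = 0.00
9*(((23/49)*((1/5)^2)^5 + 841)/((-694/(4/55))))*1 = -7243769531664/9132470703125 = -0.79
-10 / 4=-5 / 2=-2.50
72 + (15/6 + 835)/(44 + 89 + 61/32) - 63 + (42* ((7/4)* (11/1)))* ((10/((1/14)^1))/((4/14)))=1710309958/4317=396180.21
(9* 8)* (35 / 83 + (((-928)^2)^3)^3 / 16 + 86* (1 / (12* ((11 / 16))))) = 1172400744937120301475300000000000000000000000000000000.00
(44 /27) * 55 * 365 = 32714.81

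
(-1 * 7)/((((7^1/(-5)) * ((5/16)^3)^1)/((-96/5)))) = -393216/125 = -3145.73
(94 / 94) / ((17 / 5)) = 5 / 17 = 0.29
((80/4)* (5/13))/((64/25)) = 625/208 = 3.00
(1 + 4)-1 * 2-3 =0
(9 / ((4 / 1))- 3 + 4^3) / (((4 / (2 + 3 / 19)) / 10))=51865 / 152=341.22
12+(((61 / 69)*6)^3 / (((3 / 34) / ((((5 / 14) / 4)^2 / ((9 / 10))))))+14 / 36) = 27.37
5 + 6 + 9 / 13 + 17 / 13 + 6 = 19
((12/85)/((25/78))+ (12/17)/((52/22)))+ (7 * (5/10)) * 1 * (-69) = -13302039/55250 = -240.76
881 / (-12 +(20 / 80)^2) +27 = -8939 / 191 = -46.80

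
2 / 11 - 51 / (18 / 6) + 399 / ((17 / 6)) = 23189 / 187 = 124.01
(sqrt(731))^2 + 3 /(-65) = 47512 /65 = 730.95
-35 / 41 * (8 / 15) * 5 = -280 / 123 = -2.28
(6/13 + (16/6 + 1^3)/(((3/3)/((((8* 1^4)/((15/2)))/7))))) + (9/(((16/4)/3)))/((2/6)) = 348407/16380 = 21.27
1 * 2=2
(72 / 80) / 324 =1 / 360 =0.00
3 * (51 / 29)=153 / 29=5.28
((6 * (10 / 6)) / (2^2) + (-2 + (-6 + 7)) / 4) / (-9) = -1 / 4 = -0.25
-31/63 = -0.49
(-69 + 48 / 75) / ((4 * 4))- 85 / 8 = -5959 / 400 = -14.90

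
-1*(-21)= 21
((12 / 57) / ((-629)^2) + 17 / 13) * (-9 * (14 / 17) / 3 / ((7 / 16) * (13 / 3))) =-36804123360 / 21596855267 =-1.70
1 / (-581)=-1 / 581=-0.00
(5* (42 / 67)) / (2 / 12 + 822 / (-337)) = -84924 / 61573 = -1.38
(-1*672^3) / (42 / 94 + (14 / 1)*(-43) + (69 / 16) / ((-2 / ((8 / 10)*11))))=570513162240 / 1166593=489042.16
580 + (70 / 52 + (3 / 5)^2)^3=160646438029 / 274625000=584.97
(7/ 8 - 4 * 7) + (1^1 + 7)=-153/ 8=-19.12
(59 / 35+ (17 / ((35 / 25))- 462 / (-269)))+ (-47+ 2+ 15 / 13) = -28.30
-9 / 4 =-2.25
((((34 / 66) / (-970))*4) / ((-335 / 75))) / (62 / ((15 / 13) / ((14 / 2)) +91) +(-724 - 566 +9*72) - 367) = -0.00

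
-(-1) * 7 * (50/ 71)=350/ 71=4.93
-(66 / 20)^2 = -1089 / 100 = -10.89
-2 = -2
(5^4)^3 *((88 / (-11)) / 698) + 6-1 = -2798168.35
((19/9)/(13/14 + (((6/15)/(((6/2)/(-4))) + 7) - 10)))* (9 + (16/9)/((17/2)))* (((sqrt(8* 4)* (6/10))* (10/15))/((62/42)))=-20988464* sqrt(2)/2594421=-11.44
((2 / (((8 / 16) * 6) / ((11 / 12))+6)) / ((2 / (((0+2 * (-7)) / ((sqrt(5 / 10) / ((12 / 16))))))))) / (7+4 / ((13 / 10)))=-1001 * sqrt(2) / 8908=-0.16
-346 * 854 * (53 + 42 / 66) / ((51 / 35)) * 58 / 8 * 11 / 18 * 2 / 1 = -44237648350 / 459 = -96378318.85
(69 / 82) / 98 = 69 / 8036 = 0.01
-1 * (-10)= 10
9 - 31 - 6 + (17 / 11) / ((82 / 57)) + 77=45167 / 902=50.07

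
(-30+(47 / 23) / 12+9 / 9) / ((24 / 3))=-7957 / 2208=-3.60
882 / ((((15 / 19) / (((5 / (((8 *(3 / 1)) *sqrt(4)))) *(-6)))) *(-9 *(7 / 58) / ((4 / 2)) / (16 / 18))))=30856 / 27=1142.81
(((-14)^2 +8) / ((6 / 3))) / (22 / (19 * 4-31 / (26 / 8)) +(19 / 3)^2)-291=-5039997 / 17471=-288.48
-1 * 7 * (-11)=77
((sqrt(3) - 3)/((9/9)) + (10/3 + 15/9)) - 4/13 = 3.42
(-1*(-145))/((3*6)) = 145/18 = 8.06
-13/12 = -1.08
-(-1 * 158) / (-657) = -158 / 657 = -0.24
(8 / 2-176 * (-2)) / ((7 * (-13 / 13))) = -356 / 7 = -50.86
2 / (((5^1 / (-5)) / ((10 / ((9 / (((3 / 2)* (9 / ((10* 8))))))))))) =-3 / 8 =-0.38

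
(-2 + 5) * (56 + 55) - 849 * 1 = -516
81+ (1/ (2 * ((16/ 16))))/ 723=117127/ 1446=81.00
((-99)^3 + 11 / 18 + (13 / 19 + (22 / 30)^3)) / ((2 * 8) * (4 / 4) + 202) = -124440630047 / 27958500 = -4450.91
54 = 54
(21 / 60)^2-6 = -2351 / 400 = -5.88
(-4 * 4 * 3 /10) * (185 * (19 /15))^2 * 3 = -3953672 /5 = -790734.40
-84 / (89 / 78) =-6552 / 89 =-73.62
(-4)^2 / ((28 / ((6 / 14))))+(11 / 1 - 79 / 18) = 6047 / 882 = 6.86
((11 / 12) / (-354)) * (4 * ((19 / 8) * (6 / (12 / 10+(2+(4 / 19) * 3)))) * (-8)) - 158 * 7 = -1105.69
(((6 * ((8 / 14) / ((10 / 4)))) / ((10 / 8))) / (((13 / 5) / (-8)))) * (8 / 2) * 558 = -3428352 / 455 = -7534.84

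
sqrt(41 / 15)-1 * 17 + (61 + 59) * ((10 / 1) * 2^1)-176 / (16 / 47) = sqrt(615) / 15 + 1866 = 1867.65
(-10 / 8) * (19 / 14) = -95 / 56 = -1.70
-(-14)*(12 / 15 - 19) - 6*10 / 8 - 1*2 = -2643 / 10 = -264.30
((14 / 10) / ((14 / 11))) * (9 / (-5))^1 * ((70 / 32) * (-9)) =6237 / 160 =38.98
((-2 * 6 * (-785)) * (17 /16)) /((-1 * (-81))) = 13345 /108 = 123.56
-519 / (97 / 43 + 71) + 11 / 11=-6389 / 1050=-6.08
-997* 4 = -3988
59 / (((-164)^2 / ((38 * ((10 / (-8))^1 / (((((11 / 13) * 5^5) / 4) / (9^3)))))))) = -10623717 / 92455000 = -0.11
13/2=6.50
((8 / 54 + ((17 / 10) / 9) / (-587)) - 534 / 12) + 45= 51337 / 79245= 0.65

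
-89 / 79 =-1.13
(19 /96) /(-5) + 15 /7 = 7067 /3360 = 2.10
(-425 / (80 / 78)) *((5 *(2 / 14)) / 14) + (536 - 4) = 400513 / 784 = 510.86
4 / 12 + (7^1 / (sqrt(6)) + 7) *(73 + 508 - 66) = 3605 *sqrt(6) / 6 + 10816 / 3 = 5077.07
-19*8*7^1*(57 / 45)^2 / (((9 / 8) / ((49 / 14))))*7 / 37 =-75284384 / 74925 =-1004.80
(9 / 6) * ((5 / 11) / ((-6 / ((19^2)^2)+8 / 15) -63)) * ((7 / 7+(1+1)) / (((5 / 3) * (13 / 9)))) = -475020045 / 34923707962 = -0.01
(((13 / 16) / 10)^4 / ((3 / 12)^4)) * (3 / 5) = 85683 / 12800000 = 0.01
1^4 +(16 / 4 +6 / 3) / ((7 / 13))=85 / 7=12.14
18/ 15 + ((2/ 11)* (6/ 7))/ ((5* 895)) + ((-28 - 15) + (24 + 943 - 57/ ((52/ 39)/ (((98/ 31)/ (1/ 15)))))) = -23542259151/ 21363650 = -1101.98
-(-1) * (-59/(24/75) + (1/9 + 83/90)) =-22001/120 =-183.34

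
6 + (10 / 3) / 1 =28 / 3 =9.33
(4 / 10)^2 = 4 / 25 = 0.16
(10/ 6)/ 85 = 1/ 51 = 0.02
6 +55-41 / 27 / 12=19723 / 324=60.87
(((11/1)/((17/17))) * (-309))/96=-1133/32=-35.41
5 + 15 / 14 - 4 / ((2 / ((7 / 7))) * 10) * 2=397 / 70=5.67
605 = 605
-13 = -13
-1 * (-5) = 5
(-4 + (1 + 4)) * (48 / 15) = 16 / 5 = 3.20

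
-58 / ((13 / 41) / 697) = -127497.38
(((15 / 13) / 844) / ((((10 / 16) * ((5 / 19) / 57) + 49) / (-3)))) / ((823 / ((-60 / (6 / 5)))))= 4873500 / 958441787329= 0.00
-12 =-12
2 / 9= 0.22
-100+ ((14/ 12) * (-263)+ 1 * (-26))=-2597/ 6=-432.83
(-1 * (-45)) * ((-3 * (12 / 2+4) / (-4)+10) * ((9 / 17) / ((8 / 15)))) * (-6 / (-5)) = 127575 / 136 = 938.05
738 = 738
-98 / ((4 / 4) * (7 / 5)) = -70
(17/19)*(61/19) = 1037/361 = 2.87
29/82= 0.35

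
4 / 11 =0.36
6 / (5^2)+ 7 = 181 / 25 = 7.24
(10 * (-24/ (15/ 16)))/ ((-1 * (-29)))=-256/ 29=-8.83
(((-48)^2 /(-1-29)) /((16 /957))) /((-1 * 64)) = 71.78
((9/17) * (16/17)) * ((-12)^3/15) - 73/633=-52609037/914685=-57.52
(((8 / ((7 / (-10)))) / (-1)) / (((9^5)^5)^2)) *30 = 800 / 1202547548374693105751742636119782969638250884669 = 0.00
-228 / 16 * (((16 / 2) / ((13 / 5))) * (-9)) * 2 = 10260 / 13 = 789.23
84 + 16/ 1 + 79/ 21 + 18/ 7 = 319/ 3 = 106.33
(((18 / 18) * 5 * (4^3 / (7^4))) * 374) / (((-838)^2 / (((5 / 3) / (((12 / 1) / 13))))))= 486200 / 3793697649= 0.00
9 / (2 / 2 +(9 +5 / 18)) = 162 / 185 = 0.88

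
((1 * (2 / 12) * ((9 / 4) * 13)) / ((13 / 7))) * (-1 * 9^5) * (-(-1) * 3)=-465010.88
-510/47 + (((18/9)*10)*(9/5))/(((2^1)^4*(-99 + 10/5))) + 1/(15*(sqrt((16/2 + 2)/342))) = -198303/18236 + sqrt(95)/25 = -10.48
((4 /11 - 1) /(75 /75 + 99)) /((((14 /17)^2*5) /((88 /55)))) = -289 /96250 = -0.00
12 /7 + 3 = 33 /7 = 4.71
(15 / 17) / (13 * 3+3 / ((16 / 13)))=0.02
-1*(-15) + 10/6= 16.67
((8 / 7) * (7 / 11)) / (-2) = -4 / 11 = -0.36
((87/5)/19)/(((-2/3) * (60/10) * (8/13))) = -0.37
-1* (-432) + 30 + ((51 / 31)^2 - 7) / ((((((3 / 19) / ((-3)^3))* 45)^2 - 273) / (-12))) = 5465848083 / 11835676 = 461.81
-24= -24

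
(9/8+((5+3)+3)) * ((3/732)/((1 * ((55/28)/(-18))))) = -0.46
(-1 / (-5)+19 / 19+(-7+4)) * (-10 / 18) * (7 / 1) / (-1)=-7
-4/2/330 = -1/165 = -0.01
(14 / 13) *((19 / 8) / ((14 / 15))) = 285 / 104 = 2.74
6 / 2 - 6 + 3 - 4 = -4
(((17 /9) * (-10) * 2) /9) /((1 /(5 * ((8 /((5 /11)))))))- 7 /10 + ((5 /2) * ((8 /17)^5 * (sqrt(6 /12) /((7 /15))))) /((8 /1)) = -299767 /810 + 76800 * sqrt(2) /9938999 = -370.07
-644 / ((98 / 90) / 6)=-24840 / 7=-3548.57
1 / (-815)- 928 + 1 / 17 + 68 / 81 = -1040445862 / 1122255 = -927.10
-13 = -13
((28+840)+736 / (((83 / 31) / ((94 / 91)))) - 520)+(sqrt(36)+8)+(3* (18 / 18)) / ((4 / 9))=19719491 / 30212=652.70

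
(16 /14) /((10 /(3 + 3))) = 24 /35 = 0.69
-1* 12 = -12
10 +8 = 18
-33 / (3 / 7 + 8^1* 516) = -77 / 9633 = -0.01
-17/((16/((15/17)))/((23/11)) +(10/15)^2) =-17595/9436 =-1.86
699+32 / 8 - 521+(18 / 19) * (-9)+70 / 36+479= 223811 / 342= 654.42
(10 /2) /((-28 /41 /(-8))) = 410 /7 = 58.57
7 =7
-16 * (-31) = 496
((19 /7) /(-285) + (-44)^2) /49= 203279 /5145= 39.51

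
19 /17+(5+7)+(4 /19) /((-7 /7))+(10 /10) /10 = 42013 /3230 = 13.01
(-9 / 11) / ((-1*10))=9 / 110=0.08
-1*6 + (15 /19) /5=-111 /19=-5.84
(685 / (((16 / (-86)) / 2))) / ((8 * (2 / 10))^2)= -2876.46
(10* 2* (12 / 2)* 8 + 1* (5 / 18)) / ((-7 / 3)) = -411.55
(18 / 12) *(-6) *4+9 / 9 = -35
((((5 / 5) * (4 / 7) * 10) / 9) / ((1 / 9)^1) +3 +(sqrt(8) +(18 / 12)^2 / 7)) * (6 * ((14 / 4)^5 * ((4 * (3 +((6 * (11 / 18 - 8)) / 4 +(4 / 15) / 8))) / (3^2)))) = -97799933 / 960 - 2705927 * sqrt(2) / 120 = -133764.59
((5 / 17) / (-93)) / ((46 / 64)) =-160 / 36363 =-0.00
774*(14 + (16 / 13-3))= 123066 / 13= 9466.62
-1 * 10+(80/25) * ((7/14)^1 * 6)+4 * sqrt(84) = -2/5+8 * sqrt(21) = 36.26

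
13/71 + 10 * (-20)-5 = -14542/71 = -204.82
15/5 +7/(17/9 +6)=276/71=3.89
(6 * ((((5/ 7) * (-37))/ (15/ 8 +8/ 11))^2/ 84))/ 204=33129800/ 917350413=0.04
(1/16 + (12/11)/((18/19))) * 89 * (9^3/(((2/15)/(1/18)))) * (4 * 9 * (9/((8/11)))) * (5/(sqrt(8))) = 25846582.01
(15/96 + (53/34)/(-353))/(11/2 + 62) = 9719/4320720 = 0.00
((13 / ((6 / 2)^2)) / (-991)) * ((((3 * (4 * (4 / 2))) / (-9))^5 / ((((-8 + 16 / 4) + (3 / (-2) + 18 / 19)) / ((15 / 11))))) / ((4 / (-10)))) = 202342400 / 1374801417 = 0.15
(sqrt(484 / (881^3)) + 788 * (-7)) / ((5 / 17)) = -93772 / 5 + 374 * sqrt(881) / 3880805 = -18754.40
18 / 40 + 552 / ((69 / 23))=3689 / 20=184.45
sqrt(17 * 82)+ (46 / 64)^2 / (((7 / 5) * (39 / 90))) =39675 / 46592+ sqrt(1394) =38.19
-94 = -94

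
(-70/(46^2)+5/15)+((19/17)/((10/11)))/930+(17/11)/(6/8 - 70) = 71164599017/254835540300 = 0.28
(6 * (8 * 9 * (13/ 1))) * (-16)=-89856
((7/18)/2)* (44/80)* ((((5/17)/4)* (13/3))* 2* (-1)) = -1001/14688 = -0.07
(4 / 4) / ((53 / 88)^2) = 7744 / 2809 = 2.76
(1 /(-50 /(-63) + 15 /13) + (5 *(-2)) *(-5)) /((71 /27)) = 2175363 /113245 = 19.21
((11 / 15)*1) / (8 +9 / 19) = 209 / 2415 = 0.09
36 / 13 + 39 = 543 / 13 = 41.77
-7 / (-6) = 7 / 6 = 1.17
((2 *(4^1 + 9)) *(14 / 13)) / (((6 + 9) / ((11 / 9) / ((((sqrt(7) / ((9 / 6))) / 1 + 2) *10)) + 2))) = 637 / 150 - 77 *sqrt(7) / 450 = 3.79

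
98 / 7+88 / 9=214 / 9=23.78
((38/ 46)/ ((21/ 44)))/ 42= 418/ 10143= 0.04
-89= -89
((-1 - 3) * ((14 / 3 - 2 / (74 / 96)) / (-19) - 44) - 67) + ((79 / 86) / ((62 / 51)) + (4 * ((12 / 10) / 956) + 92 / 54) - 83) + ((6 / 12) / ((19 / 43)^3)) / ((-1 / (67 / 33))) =8228457107022467 / 480260669848740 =17.13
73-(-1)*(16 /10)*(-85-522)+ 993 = 474 /5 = 94.80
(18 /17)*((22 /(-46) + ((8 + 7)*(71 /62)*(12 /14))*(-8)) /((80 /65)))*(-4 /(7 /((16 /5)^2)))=8839838592 /14848225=595.35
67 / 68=0.99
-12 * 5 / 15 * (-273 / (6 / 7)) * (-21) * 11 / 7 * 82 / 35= -492492 / 5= -98498.40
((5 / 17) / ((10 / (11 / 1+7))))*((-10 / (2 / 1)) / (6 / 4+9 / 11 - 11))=990 / 3247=0.30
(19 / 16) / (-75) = -19 / 1200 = -0.02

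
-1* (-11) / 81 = 11 / 81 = 0.14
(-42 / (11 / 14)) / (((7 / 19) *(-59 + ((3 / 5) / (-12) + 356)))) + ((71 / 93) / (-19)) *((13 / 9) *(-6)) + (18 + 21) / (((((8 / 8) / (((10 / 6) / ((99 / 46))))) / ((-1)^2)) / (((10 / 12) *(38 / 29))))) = 989397946568 / 30128885523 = 32.84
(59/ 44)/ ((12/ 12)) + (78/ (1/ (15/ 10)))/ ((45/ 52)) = 30039/ 220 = 136.54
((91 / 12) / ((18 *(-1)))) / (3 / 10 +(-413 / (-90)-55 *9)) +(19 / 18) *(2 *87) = 19443779 / 105864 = 183.67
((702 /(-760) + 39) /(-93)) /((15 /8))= -9646 /44175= -0.22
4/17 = 0.24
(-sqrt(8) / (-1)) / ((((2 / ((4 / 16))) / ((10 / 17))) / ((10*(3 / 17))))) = 75*sqrt(2) / 289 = 0.37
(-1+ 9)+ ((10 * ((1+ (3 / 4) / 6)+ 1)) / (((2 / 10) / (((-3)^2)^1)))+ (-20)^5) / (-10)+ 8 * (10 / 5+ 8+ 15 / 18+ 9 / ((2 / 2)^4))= 7681705 / 24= 320071.04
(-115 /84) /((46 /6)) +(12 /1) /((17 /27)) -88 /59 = 488345 /28084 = 17.39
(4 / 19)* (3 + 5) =1.68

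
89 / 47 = 1.89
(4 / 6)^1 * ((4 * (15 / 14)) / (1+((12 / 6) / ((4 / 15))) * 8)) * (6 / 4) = 30 / 427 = 0.07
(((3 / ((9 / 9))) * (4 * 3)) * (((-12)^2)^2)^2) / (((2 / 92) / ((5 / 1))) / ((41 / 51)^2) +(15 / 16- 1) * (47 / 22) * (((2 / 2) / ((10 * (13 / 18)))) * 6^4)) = -47545733413601280 / 73574357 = -646226964.83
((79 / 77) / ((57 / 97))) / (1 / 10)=76630 / 4389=17.46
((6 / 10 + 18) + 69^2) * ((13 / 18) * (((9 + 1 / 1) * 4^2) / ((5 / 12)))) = 6627712 / 5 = 1325542.40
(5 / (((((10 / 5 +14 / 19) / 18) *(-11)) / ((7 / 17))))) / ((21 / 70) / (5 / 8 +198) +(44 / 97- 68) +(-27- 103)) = 4612430025 / 740195382212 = 0.01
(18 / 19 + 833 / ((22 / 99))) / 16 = 142479 / 608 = 234.34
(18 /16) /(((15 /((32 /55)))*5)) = 12 /1375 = 0.01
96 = 96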